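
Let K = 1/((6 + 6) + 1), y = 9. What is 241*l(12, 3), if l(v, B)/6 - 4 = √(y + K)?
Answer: 5784 + 1446*√1534/13 ≈ 10141.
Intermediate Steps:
K = 1/13 (K = 1/(12 + 1) = 1/13 ≈ 0.076923)
l(v, B) = 24 + 6*√1534/13 (l(v, B) = 24 + 6*√(9 + 1/13) = 24 + 6*√(118/13) = 24 + 6*(√1534/13) = 24 + 6*√1534/13)
241*l(12, 3) = 241*(24 + 6*√1534/13) = 5784 + 1446*√1534/13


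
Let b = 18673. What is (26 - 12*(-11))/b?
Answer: 158/18673 ≈ 0.0084614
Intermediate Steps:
(26 - 12*(-11))/b = (26 - 12*(-11))/18673 = (26 + 132)*(1/18673) = 158*(1/18673) = 158/18673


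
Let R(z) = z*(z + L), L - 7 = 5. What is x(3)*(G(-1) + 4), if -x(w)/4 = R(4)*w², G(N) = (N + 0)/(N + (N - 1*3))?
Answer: -48384/5 ≈ -9676.8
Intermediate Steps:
L = 12 (L = 7 + 5 = 12)
R(z) = z*(12 + z) (R(z) = z*(z + 12) = z*(12 + z))
G(N) = N/(-3 + 2*N) (G(N) = N/(N + (N - 3)) = N/(N + (-3 + N)) = N/(-3 + 2*N))
x(w) = -256*w² (x(w) = -4*4*(12 + 4)*w² = -4*4*16*w² = -256*w²)
x(3)*(G(-1) + 4) = (-256*3²)*(-1/(-3 + 2*(-1)) + 4) = (-256*9)*(-1/(-3 - 2) + 4) = -2304*(-1/(-5) + 4) = -2304*(-1*(-⅕) + 4) = -2304*(⅕ + 4) = -2304*21/5 = -48384/5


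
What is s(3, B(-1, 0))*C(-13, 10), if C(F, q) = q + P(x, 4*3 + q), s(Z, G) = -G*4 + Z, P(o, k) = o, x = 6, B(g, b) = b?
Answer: 48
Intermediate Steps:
s(Z, G) = Z - 4*G (s(Z, G) = -4*G + Z = Z - 4*G)
C(F, q) = 6 + q (C(F, q) = q + 6 = 6 + q)
s(3, B(-1, 0))*C(-13, 10) = (3 - 4*0)*(6 + 10) = (3 + 0)*16 = 3*16 = 48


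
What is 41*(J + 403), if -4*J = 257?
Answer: 55555/4 ≈ 13889.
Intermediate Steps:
J = -257/4 (J = -¼*257 = -257/4 ≈ -64.250)
41*(J + 403) = 41*(-257/4 + 403) = 41*(1355/4) = 55555/4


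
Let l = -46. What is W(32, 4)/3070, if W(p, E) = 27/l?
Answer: -27/141220 ≈ -0.00019119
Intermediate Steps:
W(p, E) = -27/46 (W(p, E) = 27/(-46) = 27*(-1/46) = -27/46)
W(32, 4)/3070 = -27/46/3070 = -27/46*1/3070 = -27/141220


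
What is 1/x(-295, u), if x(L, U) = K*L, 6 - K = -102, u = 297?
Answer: -1/31860 ≈ -3.1387e-5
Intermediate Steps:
K = 108 (K = 6 - 1*(-102) = 6 + 102 = 108)
x(L, U) = 108*L
1/x(-295, u) = 1/(108*(-295)) = 1/(-31860) = -1/31860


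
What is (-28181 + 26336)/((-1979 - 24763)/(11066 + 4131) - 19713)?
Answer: 3115385/33289467 ≈ 0.093585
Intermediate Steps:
(-28181 + 26336)/((-1979 - 24763)/(11066 + 4131) - 19713) = -1845/(-26742/15197 - 19713) = -1845/(-299605203/15197) = -1845*(-15197/299605203) = 3115385/33289467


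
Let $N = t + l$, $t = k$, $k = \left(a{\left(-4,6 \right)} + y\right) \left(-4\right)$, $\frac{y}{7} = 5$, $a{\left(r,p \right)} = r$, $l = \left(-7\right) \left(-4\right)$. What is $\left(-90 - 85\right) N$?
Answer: $16800$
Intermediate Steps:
$l = 28$
$y = 35$ ($y = 7 \cdot 5 = 35$)
$k = -124$ ($k = \left(-4 + 35\right) \left(-4\right) = 31 \left(-4\right) = -124$)
$t = -124$
$N = -96$ ($N = -124 + 28 = -96$)
$\left(-90 - 85\right) N = \left(-90 - 85\right) \left(-96\right) = \left(-175\right) \left(-96\right) = 16800$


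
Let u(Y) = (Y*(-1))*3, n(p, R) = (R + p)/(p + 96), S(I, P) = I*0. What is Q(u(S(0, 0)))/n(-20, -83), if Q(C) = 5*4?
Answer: -1520/103 ≈ -14.757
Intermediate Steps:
S(I, P) = 0
n(p, R) = (R + p)/(96 + p)
u(Y) = -3*Y (u(Y) = -Y*3 = -3*Y)
Q(C) = 20
Q(u(S(0, 0)))/n(-20, -83) = 20/(((-83 - 20)/(96 - 20))) = 20/((-103/76)) = 20/(((1/76)*(-103))) = 20/(-103/76) = 20*(-76/103) = -1520/103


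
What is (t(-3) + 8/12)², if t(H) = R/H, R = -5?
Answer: 49/9 ≈ 5.4444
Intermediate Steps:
t(H) = -5/H
(t(-3) + 8/12)² = (-5/(-3) + 8/12)² = (-5*(-⅓) + 8*(1/12))² = (5/3 + ⅔)² = (7/3)² = 49/9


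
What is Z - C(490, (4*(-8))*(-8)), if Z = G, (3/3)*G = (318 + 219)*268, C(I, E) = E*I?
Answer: 18476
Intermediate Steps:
G = 143916 (G = (318 + 219)*268 = 537*268 = 143916)
Z = 143916
Z - C(490, (4*(-8))*(-8)) = 143916 - (4*(-8))*(-8)*490 = 143916 - (-32*(-8))*490 = 143916 - 256*490 = 143916 - 1*125440 = 143916 - 125440 = 18476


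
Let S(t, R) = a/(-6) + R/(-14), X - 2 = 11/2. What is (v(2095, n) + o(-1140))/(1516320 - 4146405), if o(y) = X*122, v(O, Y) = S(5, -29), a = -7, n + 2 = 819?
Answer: -19283/55231785 ≈ -0.00034913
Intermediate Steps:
n = 817 (n = -2 + 819 = 817)
X = 15/2 (X = 2 + 11/2 = 15/2 ≈ 7.5000)
S(t, R) = 7/6 - R/14 (S(t, R) = -7/(-6) + R/(-14) = -7*(-⅙) + R*(-1/14) = 7/6 - R/14)
v(O, Y) = 68/21 (v(O, Y) = 7/6 - 1/14*(-29) = 7/6 + 29/14 = 68/21)
o(y) = 915 (o(y) = (15/2)*122 = 915)
(v(2095, n) + o(-1140))/(1516320 - 4146405) = (68/21 + 915)/(1516320 - 4146405) = (19283/21)/(-2630085) = (19283/21)*(-1/2630085) = -19283/55231785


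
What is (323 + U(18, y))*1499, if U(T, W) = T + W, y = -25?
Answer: 473684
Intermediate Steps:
(323 + U(18, y))*1499 = (323 + (18 - 25))*1499 = (323 - 7)*1499 = 316*1499 = 473684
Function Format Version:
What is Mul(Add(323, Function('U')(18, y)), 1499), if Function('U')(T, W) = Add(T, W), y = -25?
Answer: 473684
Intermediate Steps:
Mul(Add(323, Function('U')(18, y)), 1499) = Mul(Add(323, Add(18, -25)), 1499) = Mul(Add(323, -7), 1499) = Mul(316, 1499) = 473684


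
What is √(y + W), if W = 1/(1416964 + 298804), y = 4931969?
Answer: √3629756355259739806/857884 ≈ 2220.8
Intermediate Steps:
W = 1/1715768 ≈ 5.8283e-7
√(y + W) = √(4931969 + 1/1715768) = √(8462114587193/1715768) = √3629756355259739806/857884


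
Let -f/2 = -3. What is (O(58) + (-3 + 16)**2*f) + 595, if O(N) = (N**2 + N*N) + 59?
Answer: 8396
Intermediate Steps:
f = 6 (f = -2*(-3) = 6)
O(N) = 59 + 2*N**2 (O(N) = (N**2 + N**2) + 59 = 2*N**2 + 59 = 59 + 2*N**2)
(O(58) + (-3 + 16)**2*f) + 595 = ((59 + 2*58**2) + (-3 + 16)**2*6) + 595 = ((59 + 2*3364) + 13**2*6) + 595 = ((59 + 6728) + 169*6) + 595 = (6787 + 1014) + 595 = 7801 + 595 = 8396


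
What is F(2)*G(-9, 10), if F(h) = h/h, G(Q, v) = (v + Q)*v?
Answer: 10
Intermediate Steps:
G(Q, v) = v*(Q + v) (G(Q, v) = (Q + v)*v = v*(Q + v))
F(h) = 1
F(2)*G(-9, 10) = 1*(10*(-9 + 10)) = 1*(10*1) = 1*10 = 10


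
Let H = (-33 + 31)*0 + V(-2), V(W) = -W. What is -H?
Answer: -2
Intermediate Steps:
H = 2 (H = (-33 + 31)*0 - 1*(-2) = -2*0 + 2 = 0 + 2 = 2)
-H = -1*2 = -2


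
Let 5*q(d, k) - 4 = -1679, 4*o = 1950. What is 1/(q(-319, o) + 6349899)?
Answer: 1/6349564 ≈ 1.5749e-7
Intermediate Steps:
o = 975/2 (o = (1/4)*1950 = 975/2 ≈ 487.50)
q(d, k) = -335 (q(d, k) = 4/5 + (1/5)*(-1679) = 4/5 - 1679/5 = -335)
1/(q(-319, o) + 6349899) = 1/(-335 + 6349899) = 1/6349564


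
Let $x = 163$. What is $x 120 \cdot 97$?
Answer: $1897320$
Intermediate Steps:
$x 120 \cdot 97 = 163 \cdot 120 \cdot 97 = 19560 \cdot 97 = 1897320$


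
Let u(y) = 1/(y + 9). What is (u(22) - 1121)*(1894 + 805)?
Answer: -93790250/31 ≈ -3.0255e+6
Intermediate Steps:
u(y) = 1/(9 + y)
(u(22) - 1121)*(1894 + 805) = (1/(9 + 22) - 1121)*(1894 + 805) = (1/31 - 1121)*2699 = -34750/31*2699 = -93790250/31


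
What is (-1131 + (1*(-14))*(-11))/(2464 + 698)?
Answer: -977/3162 ≈ -0.30898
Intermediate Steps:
(-1131 + (1*(-14))*(-11))/(2464 + 698) = (-1131 - 14*(-11))/3162 = (-1131 + 154)*(1/3162) = -977*1/3162 = -977/3162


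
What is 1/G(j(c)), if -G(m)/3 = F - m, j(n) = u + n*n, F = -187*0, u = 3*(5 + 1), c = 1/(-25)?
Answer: 625/33753 ≈ 0.018517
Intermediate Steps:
c = -1/25 ≈ -0.040000
u = 18 (u = 3*6 = 18)
F = 0
j(n) = 18 + n² (j(n) = 18 + n*n = 18 + n²)
G(m) = 3*m (G(m) = -3*(0 - m) = -(-3)*m = 3*m)
1/G(j(c)) = 1/(3*(18 + (-1/25)²)) = 1/(3*(18 + 1/625)) = 1/(3*(11251/625)) = 1/(33753/625) = 625/33753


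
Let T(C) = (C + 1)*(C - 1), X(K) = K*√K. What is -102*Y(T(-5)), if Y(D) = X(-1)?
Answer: 102*I ≈ 102.0*I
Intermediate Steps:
X(K) = K^(3/2)
T(C) = (1 + C)*(-1 + C)
Y(D) = -I (Y(D) = (-1)^(3/2) = -I)
-102*Y(T(-5)) = -(-102)*I = 102*I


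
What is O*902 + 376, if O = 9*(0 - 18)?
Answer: -145748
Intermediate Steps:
O = -162 (O = 9*(-18) = -162)
O*902 + 376 = -162*902 + 376 = -146124 + 376 = -145748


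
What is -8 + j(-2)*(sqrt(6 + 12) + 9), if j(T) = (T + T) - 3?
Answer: -71 - 21*sqrt(2) ≈ -100.70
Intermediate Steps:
j(T) = -3 + 2*T (j(T) = 2*T - 3 = -3 + 2*T)
-8 + j(-2)*(sqrt(6 + 12) + 9) = -8 + (-3 + 2*(-2))*(sqrt(6 + 12) + 9) = -8 + (-3 - 4)*(sqrt(18) + 9) = -8 - 7*(3*sqrt(2) + 9) = -8 - 7*(9 + 3*sqrt(2)) = -8 + (-63 - 21*sqrt(2)) = -71 - 21*sqrt(2)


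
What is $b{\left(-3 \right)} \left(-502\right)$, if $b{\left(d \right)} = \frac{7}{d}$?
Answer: $\frac{3514}{3} \approx 1171.3$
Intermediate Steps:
$b{\left(-3 \right)} \left(-502\right) = \frac{7}{-3} \left(-502\right) = 7 \left(- \frac{1}{3}\right) \left(-502\right) = \left(- \frac{7}{3}\right) \left(-502\right) = \frac{3514}{3}$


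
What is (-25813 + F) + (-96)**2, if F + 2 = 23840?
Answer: 7241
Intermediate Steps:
F = 23838 (F = -2 + 23840 = 23838)
(-25813 + F) + (-96)**2 = (-25813 + 23838) + (-96)**2 = -1975 + 9216 = 7241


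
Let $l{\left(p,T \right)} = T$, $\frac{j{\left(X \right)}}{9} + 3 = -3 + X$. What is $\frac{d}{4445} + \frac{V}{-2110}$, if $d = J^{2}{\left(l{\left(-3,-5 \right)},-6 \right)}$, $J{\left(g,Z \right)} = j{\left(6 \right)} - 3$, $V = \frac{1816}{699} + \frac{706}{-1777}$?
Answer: $\frac{1143733936}{1164980951085} \approx 0.00098176$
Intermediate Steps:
$j{\left(X \right)} = -54 + 9 X$ ($j{\left(X \right)} = -27 + 9 \left(-3 + X\right) = -27 + \left(-27 + 9 X\right) = -54 + 9 X$)
$V = \frac{2733538}{1242123}$ ($V = 1816 \cdot \frac{1}{699} + 706 \left(- \frac{1}{1777}\right) = \frac{1816}{699} - \frac{706}{1777} = \frac{2733538}{1242123} \approx 2.2007$)
$J{\left(g,Z \right)} = -3$ ($J{\left(g,Z \right)} = \left(-54 + 9 \cdot 6\right) - 3 = \left(-54 + 54\right) - 3 = 0 - 3 = -3$)
$d = 9$ ($d = \left(-3\right)^{2} = 9$)
$\frac{d}{4445} + \frac{V}{-2110} = \frac{9}{4445} + \frac{2733538}{1242123 \left(-2110\right)} = 9 \cdot \frac{1}{4445} + \frac{2733538}{1242123} \left(- \frac{1}{2110}\right) = \frac{9}{4445} - \frac{1366769}{1310439765} = \frac{1143733936}{1164980951085}$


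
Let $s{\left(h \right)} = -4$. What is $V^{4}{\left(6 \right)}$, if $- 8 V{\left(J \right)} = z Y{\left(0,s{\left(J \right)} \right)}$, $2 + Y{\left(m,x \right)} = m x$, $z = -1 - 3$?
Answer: $1$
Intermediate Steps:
$z = -4$ ($z = -1 - 3 = -4$)
$Y{\left(m,x \right)} = -2 + m x$
$V{\left(J \right)} = -1$ ($V{\left(J \right)} = - \frac{\left(-4\right) \left(-2 + 0 \left(-4\right)\right)}{8} = - \frac{\left(-4\right) \left(-2 + 0\right)}{8} = - \frac{\left(-4\right) \left(-2\right)}{8} = \left(- \frac{1}{8}\right) 8 = -1$)
$V^{4}{\left(6 \right)} = \left(-1\right)^{4} = 1$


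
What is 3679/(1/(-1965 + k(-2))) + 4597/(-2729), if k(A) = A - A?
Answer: -19728586912/2729 ≈ -7.2292e+6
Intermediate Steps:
k(A) = 0
3679/(1/(-1965 + k(-2))) + 4597/(-2729) = 3679/(1/(-1965 + 0)) + 4597/(-2729) = 3679/(1/(-1965)) + 4597*(-1/2729) = 3679/(-1/1965) - 4597/2729 = 3679*(-1965) - 4597/2729 = -7229235 - 4597/2729 = -19728586912/2729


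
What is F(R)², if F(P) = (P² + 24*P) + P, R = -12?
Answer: 24336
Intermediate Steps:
F(P) = P² + 25*P
F(R)² = (-12*(25 - 12))² = (-12*13)² = (-156)² = 24336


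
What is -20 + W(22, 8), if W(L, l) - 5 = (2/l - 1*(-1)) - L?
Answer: -143/4 ≈ -35.750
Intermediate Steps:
W(L, l) = 6 - L + 2/l (W(L, l) = 5 + ((2/l - 1*(-1)) - L) = 5 + ((2/l + 1) - L) = 5 + ((1 + 2/l) - L) = 5 + (1 - L + 2/l) = 6 - L + 2/l)
-20 + W(22, 8) = -20 + (6 - 1*22 + 2/8) = -20 + (6 - 22 + 2*(1/8)) = -20 + (6 - 22 + 1/4) = -20 - 63/4 = -143/4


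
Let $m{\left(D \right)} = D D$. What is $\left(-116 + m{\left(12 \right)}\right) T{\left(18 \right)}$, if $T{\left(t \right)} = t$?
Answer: $504$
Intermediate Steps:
$m{\left(D \right)} = D^{2}$
$\left(-116 + m{\left(12 \right)}\right) T{\left(18 \right)} = \left(-116 + 12^{2}\right) 18 = \left(-116 + 144\right) 18 = 28 \cdot 18 = 504$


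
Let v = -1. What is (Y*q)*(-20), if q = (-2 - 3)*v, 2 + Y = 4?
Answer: -200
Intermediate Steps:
Y = 2 (Y = -2 + 4 = 2)
q = 5 (q = (-2 - 3)*(-1) = -5*(-1) = 5)
(Y*q)*(-20) = (2*5)*(-20) = 10*(-20) = -200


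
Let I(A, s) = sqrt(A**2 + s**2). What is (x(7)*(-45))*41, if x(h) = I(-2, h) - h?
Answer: 12915 - 1845*sqrt(53) ≈ -516.80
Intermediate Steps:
x(h) = sqrt(4 + h**2) - h (x(h) = sqrt((-2)**2 + h**2) - h = sqrt(4 + h**2) - h)
(x(7)*(-45))*41 = ((sqrt(4 + 7**2) - 1*7)*(-45))*41 = ((sqrt(4 + 49) - 7)*(-45))*41 = ((sqrt(53) - 7)*(-45))*41 = ((-7 + sqrt(53))*(-45))*41 = (315 - 45*sqrt(53))*41 = 12915 - 1845*sqrt(53)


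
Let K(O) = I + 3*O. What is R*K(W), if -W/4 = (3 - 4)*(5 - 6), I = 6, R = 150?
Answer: -900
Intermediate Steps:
W = -4 (W = -4*(3 - 4)*(5 - 6) = -(-4)*(-1) = -4*1 = -4)
K(O) = 6 + 3*O
R*K(W) = 150*(6 + 3*(-4)) = 150*(6 - 12) = 150*(-6) = -900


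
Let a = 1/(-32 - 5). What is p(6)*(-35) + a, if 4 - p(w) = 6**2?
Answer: 41439/37 ≈ 1120.0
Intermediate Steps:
p(w) = -32 (p(w) = 4 - 1*6**2 = 4 - 1*36 = 4 - 36 = -32)
a = -1/37 (a = 1/(-37) = -1/37 ≈ -0.027027)
p(6)*(-35) + a = -32*(-35) - 1/37 = 1120 - 1/37 = 41439/37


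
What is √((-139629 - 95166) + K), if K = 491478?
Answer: √256683 ≈ 506.64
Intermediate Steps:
√((-139629 - 95166) + K) = √((-139629 - 95166) + 491478) = √(-234795 + 491478) = √256683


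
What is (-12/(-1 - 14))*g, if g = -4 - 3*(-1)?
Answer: -⅘ ≈ -0.80000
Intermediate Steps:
g = -1 (g = -4 + 3 = -1)
(-12/(-1 - 14))*g = (-12/(-1 - 14))*(-1) = (-12/(-15))*(-1) = -1/15*(-12)*(-1) = (⅘)*(-1) = -⅘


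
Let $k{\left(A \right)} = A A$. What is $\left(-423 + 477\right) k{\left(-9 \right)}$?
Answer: $4374$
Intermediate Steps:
$k{\left(A \right)} = A^{2}$
$\left(-423 + 477\right) k{\left(-9 \right)} = \left(-423 + 477\right) \left(-9\right)^{2} = 54 \cdot 81 = 4374$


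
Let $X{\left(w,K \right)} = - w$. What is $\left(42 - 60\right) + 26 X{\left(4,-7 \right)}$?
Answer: $-122$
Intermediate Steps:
$\left(42 - 60\right) + 26 X{\left(4,-7 \right)} = \left(42 - 60\right) + 26 \left(\left(-1\right) 4\right) = -18 + 26 \left(-4\right) = -18 - 104 = -122$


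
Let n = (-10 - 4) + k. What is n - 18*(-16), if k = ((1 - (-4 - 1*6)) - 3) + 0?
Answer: 282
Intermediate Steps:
k = 8 (k = ((1 - (-4 - 6)) - 3) + 0 = ((1 - 1*(-10)) - 3) + 0 = ((1 + 10) - 3) + 0 = (11 - 3) + 0 = 8 + 0 = 8)
n = -6 (n = (-10 - 4) + 8 = -14 + 8 = -6)
n - 18*(-16) = -6 - 18*(-16) = -6 + 288 = 282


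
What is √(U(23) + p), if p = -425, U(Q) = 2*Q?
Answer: I*√379 ≈ 19.468*I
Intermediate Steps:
√(U(23) + p) = √(2*23 - 425) = √(46 - 425) = √(-379) = I*√379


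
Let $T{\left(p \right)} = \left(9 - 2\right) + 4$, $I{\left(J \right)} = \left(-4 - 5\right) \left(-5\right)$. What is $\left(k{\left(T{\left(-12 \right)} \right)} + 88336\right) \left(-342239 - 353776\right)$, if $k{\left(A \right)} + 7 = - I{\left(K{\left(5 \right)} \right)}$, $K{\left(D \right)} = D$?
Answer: $-61446988260$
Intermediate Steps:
$I{\left(J \right)} = 45$ ($I{\left(J \right)} = \left(-9\right) \left(-5\right) = 45$)
$T{\left(p \right)} = 11$ ($T{\left(p \right)} = 7 + 4 = 11$)
$k{\left(A \right)} = -52$ ($k{\left(A \right)} = -7 - 45 = -52$)
$\left(k{\left(T{\left(-12 \right)} \right)} + 88336\right) \left(-342239 - 353776\right) = \left(-52 + 88336\right) \left(-342239 - 353776\right) = 88284 \left(-696015\right) = -61446988260$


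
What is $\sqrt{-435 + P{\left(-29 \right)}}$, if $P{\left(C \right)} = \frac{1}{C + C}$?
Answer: $\frac{i \sqrt{1463398}}{58} \approx 20.857 i$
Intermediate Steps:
$P{\left(C \right)} = \frac{1}{2 C}$
$\sqrt{-435 + P{\left(-29 \right)}} = \sqrt{-435 + \frac{1}{2 \left(-29\right)}} = \sqrt{-435 + \frac{1}{2} \left(- \frac{1}{29}\right)} = \sqrt{-435 - \frac{1}{58}} = \sqrt{- \frac{25231}{58}} = \frac{i \sqrt{1463398}}{58}$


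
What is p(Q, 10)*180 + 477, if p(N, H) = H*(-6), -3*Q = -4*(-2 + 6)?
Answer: -10323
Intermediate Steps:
Q = 16/3 (Q = -(-4)*(-2 + 6)/3 = -(-4)*4/3 = -⅓*(-16) = 16/3 ≈ 5.3333)
p(N, H) = -6*H
p(Q, 10)*180 + 477 = -6*10*180 + 477 = -60*180 + 477 = -10800 + 477 = -10323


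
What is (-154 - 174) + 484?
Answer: 156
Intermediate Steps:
(-154 - 174) + 484 = -328 + 484 = 156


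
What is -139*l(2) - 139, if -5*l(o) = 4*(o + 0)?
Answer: 417/5 ≈ 83.400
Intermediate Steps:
l(o) = -4*o/5 (l(o) = -4*(o + 0)/5 = -4*o/5)
-139*l(2) - 139 = -(-556)*2/5 - 139 = -139*(-8/5) - 139 = 1112/5 - 139 = 417/5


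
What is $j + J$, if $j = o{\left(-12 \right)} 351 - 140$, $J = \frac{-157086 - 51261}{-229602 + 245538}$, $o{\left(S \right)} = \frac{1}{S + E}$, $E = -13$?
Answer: $- \frac{22192737}{132800} \approx -167.11$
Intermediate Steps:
$o{\left(S \right)} = \frac{1}{-13 + S}$ ($o{\left(S \right)} = \frac{1}{S - 13} = \frac{1}{-13 + S}$)
$J = - \frac{69449}{5312}$ ($J = - \frac{208347}{15936} = \left(-208347\right) \frac{1}{15936} = - \frac{69449}{5312} \approx -13.074$)
$j = - \frac{3851}{25}$ ($j = \frac{1}{-13 - 12} \cdot 351 - 140 = \frac{1}{-25} \cdot 351 - 140 = \left(- \frac{1}{25}\right) 351 - 140 = - \frac{351}{25} - 140 = - \frac{3851}{25} \approx -154.04$)
$j + J = - \frac{3851}{25} - \frac{69449}{5312} = - \frac{22192737}{132800}$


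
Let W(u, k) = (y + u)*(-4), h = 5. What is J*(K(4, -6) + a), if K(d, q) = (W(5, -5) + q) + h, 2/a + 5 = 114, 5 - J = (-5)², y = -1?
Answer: 37020/109 ≈ 339.63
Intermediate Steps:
W(u, k) = 4 - 4*u (W(u, k) = (-1 + u)*(-4) = 4 - 4*u)
J = -20 (J = 5 - 1*(-5)² = 5 - 1*25 = 5 - 25 = -20)
a = 2/109 (a = 2/(-5 + 114) = 2/109 ≈ 0.018349)
K(d, q) = -11 + q (K(d, q) = ((4 - 4*5) + q) + 5 = ((4 - 20) + q) + 5 = (-16 + q) + 5 = -11 + q)
J*(K(4, -6) + a) = -20*((-11 - 6) + 2/109) = -20*(-17 + 2/109) = -20*(-1851/109) = 37020/109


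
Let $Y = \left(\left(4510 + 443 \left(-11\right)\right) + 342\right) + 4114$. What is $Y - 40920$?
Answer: $-36827$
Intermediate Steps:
$Y = 4093$ ($Y = \left(\left(4510 - 4873\right) + 342\right) + 4114 = \left(-363 + 342\right) + 4114 = -21 + 4114 = 4093$)
$Y - 40920 = 4093 - 40920 = -36827$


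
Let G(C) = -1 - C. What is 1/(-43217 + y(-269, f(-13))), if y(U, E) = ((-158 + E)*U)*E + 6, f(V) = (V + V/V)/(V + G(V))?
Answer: 1/428077 ≈ 2.3360e-6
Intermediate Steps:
f(V) = -1 - V (f(V) = (V + V/V)/(V + (-1 - V)) = (V + 1)/(-1) = (1 + V)*(-1) = -1 - V)
y(U, E) = 6 + E*U*(-158 + E) (y(U, E) = (U*(-158 + E))*E + 6 = E*U*(-158 + E) + 6 = 6 + E*U*(-158 + E))
1/(-43217 + y(-269, f(-13))) = 1/(-43217 + (6 - 269*(-1 - 1*(-13))² - 158*(-1 - 1*(-13))*(-269))) = 1/(-43217 + (6 - 269*(-1 + 13)² - 158*(-1 + 13)*(-269))) = 1/(-43217 + (6 - 269*12² - 158*12*(-269))) = 1/(-43217 + (6 - 269*144 + 510024)) = 1/(-43217 + (6 - 38736 + 510024)) = 1/(-43217 + 471294) = 1/428077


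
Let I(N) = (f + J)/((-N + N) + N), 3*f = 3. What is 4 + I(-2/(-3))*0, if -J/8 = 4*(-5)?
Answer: 4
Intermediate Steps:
J = 160 (J = -32*(-5) = -8*(-20) = 160)
f = 1 (f = (⅓)*3 = 1)
I(N) = 161/N (I(N) = (1 + 160)/((-N + N) + N) = 161/(0 + N) = 161/N)
4 + I(-2/(-3))*0 = 4 + (161/((-2/(-3))))*0 = 4 + (161/((-2*(-⅓))))*0 = 4 + (161/(⅔))*0 = 4 + (161*(3/2))*0 = 4 + (483/2)*0 = 4 + 0 = 4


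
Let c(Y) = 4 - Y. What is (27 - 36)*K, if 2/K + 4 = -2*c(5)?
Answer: 9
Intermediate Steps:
K = -1 (K = 2/(-4 - 2*(4 - 1*5)) = 2/(-4 - 2*(4 - 5)) = 2/(-4 - 2*(-1)) = 2/(-4 + 2) = 2/(-2) = 2*(-1/2) = -1)
(27 - 36)*K = (27 - 36)*(-1) = -9*(-1) = 9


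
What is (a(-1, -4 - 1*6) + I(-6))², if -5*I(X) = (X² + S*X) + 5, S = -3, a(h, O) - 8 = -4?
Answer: 1521/25 ≈ 60.840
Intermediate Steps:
a(h, O) = 4 (a(h, O) = 8 - 4 = 4)
I(X) = -1 - X²/5 + 3*X/5 (I(X) = -((X² - 3*X) + 5)/5 = -(5 + X² - 3*X)/5 = -1 - X²/5 + 3*X/5)
(a(-1, -4 - 1*6) + I(-6))² = (4 + (-1 - ⅕*(-6)² + (⅗)*(-6)))² = (4 + (-1 - ⅕*36 - 18/5))² = (4 + (-1 - 36/5 - 18/5))² = (4 - 59/5)² = (-39/5)² = 1521/25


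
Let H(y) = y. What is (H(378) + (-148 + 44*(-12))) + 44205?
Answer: 43907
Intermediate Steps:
(H(378) + (-148 + 44*(-12))) + 44205 = (378 + (-148 + 44*(-12))) + 44205 = (378 + (-148 - 528)) + 44205 = (378 - 676) + 44205 = -298 + 44205 = 43907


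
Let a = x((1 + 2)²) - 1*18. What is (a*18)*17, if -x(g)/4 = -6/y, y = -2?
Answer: -9180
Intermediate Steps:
x(g) = -12 (x(g) = -(-24)/(-2) = -(-24)*(-1)/2 = -4*3 = -12)
a = -30 (a = -12 - 1*18 = -12 - 18 = -30)
(a*18)*17 = -30*18*17 = -540*17 = -9180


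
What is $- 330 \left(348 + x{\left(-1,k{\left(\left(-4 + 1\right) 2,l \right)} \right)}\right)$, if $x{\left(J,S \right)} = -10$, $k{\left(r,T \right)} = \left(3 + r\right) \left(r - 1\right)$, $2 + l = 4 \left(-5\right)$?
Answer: $-111540$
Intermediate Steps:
$l = -22$ ($l = -2 + 4 \left(-5\right) = -2 - 20 = -22$)
$k{\left(r,T \right)} = \left(-1 + r\right) \left(3 + r\right)$ ($k{\left(r,T \right)} = \left(3 + r\right) \left(-1 + r\right) = \left(-1 + r\right) \left(3 + r\right)$)
$- 330 \left(348 + x{\left(-1,k{\left(\left(-4 + 1\right) 2,l \right)} \right)}\right) = - 330 \left(348 - 10\right) = \left(-330\right) 338 = -111540$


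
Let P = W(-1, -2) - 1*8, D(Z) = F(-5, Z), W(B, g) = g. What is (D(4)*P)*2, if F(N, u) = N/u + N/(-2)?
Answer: -25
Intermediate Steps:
F(N, u) = -N/2 + N/u (F(N, u) = N/u + N*(-1/2) = N/u - N/2 = -N/2 + N/u)
D(Z) = 5/2 - 5/Z (D(Z) = -1/2*(-5) - 5/Z = 5/2 - 5/Z)
P = -10 (P = -2 - 1*8 = -2 - 8 = -10)
(D(4)*P)*2 = ((5/2 - 5/4)*(-10))*2 = ((5/4)*(-10))*2 = -25/2*2 = -25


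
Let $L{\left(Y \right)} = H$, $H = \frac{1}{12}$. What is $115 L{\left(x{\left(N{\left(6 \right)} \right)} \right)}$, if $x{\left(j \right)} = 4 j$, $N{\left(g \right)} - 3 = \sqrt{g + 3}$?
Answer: $\frac{115}{12} \approx 9.5833$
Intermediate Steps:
$N{\left(g \right)} = 3 + \sqrt{3 + g}$ ($N{\left(g \right)} = 3 + \sqrt{g + 3} = 3 + \sqrt{3 + g}$)
$H = \frac{1}{12} \approx 0.083333$
$L{\left(Y \right)} = \frac{1}{12}$
$115 L{\left(x{\left(N{\left(6 \right)} \right)} \right)} = 115 \cdot \frac{1}{12} = \frac{115}{12}$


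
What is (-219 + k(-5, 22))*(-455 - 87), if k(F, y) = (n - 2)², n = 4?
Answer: 116530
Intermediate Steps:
k(F, y) = 4 (k(F, y) = (4 - 2)² = 2² = 4)
(-219 + k(-5, 22))*(-455 - 87) = (-219 + 4)*(-455 - 87) = -215*(-542) = 116530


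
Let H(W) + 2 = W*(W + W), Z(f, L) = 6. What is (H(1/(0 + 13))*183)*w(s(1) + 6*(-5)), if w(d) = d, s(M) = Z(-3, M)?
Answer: 1475712/169 ≈ 8732.0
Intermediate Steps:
s(M) = 6
H(W) = -2 + 2*W² (H(W) = -2 + W*(W + W) = -2 + W*(2*W) = -2 + 2*W²)
(H(1/(0 + 13))*183)*w(s(1) + 6*(-5)) = ((-2 + 2*(1/(0 + 13))²)*183)*(6 + 6*(-5)) = ((-2 + 2*(1/13)²)*183)*(6 - 30) = ((-2 + 2*(1/13)²)*183)*(-24) = ((-2 + 2*(1/169))*183)*(-24) = ((-2 + 2/169)*183)*(-24) = -336/169*183*(-24) = -61488/169*(-24) = 1475712/169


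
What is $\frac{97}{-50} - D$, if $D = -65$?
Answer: $\frac{3153}{50} \approx 63.06$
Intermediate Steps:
$\frac{97}{-50} - D = \frac{97}{-50} - -65 = 97 \left(- \frac{1}{50}\right) + 65 = - \frac{97}{50} + 65 = \frac{3153}{50}$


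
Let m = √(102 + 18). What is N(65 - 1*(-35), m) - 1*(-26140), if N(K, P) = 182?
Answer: 26322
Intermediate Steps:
m = 2*√30 (m = √120 = 2*√30 ≈ 10.954)
N(65 - 1*(-35), m) - 1*(-26140) = 182 - 1*(-26140) = 182 + 26140 = 26322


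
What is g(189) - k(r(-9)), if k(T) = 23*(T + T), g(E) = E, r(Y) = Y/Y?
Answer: 143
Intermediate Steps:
r(Y) = 1
k(T) = 46*T (k(T) = 23*(2*T) = 46*T)
g(189) - k(r(-9)) = 189 - 46 = 143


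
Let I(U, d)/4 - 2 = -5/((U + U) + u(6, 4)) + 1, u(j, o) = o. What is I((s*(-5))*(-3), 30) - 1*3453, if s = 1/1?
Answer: -58507/17 ≈ -3441.6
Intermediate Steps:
s = 1
I(U, d) = 12 - 20/(4 + 2*U) (I(U, d) = 8 + 4*(-5/((U + U) + 4) + 1) = 8 + 4*(-5/(2*U + 4) + 1) = 8 + 4*(-5/(4 + 2*U) + 1) = 8 + 4*(1 - 5/(4 + 2*U)) = 8 + (4 - 20/(4 + 2*U)) = 12 - 20/(4 + 2*U))
I((s*(-5))*(-3), 30) - 1*3453 = 2*(7 + 6*((1*(-5))*(-3)))/(2 + (1*(-5))*(-3)) - 1*3453 = 2*(7 + 6*(-5*(-3)))/(2 - 5*(-3)) - 3453 = 2*(7 + 6*15)/(2 + 15) - 3453 = 2*(7 + 90)/17 - 3453 = 2*(1/17)*97 - 3453 = 194/17 - 3453 = -58507/17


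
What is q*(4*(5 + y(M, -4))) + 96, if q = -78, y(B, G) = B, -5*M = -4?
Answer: -8568/5 ≈ -1713.6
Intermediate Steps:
M = 4/5 (M = -1/5*(-4) = 4/5 ≈ 0.80000)
q*(4*(5 + y(M, -4))) + 96 = -312*(5 + 4/5) + 96 = -312*29/5 + 96 = -78*116/5 + 96 = -9048/5 + 96 = -8568/5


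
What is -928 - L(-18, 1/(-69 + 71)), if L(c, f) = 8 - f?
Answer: -1871/2 ≈ -935.50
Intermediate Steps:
-928 - L(-18, 1/(-69 + 71)) = -928 - (8 - 1/(-69 + 71)) = -928 - (8 - 1/2) = -928 - (8 - 1*½) = -928 - (8 - ½) = -928 - 1*15/2 = -928 - 15/2 = -1871/2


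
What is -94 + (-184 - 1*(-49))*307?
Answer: -41539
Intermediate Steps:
-94 + (-184 - 1*(-49))*307 = -94 + (-184 + 49)*307 = -94 - 135*307 = -94 - 41445 = -41539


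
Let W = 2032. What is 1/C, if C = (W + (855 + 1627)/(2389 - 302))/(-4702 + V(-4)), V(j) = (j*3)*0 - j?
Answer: -60523/26193 ≈ -2.3107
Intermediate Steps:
V(j) = -j (V(j) = (3*j)*0 - j = 0 - j = -j)
C = -26193/60523 (C = (2032 + (855 + 1627)/(2389 - 302))/(-4702 - 1*(-4)) = (2032 + 2482/2087)/(-4702 + 4) = (2032 + 2482*(1/2087))/(-4698) = (2032 + 2482/2087)*(-1/4698) = (4243266/2087)*(-1/4698) = -26193/60523 ≈ -0.43278)
1/C = 1/(-26193/60523) = -60523/26193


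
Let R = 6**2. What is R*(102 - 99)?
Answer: 108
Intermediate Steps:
R = 36
R*(102 - 99) = 36*(102 - 99) = 36*3 = 108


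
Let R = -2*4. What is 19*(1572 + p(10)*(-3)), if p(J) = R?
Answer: 30324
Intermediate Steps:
R = -8
p(J) = -8
19*(1572 + p(10)*(-3)) = 19*(1572 - 8*(-3)) = 19*(1572 + 24) = 19*1596 = 30324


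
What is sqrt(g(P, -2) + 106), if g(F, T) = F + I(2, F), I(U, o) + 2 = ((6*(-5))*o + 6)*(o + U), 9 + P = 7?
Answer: sqrt(102) ≈ 10.100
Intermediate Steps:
P = -2 (P = -9 + 7 = -2)
I(U, o) = -2 + (6 - 30*o)*(U + o) (I(U, o) = -2 + ((6*(-5))*o + 6)*(o + U) = -2 + (-30*o + 6)*(U + o) = -2 + (6 - 30*o)*(U + o))
g(F, T) = 10 - 53*F - 30*F**2 (g(F, T) = F + (-2 - 30*F**2 + 6*2 + 6*F - 30*2*F) = F + (-2 - 30*F**2 + 12 + 6*F - 60*F) = F + (10 - 54*F - 30*F**2) = 10 - 53*F - 30*F**2)
sqrt(g(P, -2) + 106) = sqrt((10 - 53*(-2) - 30*(-2)**2) + 106) = sqrt((10 + 106 - 30*4) + 106) = sqrt((10 + 106 - 120) + 106) = sqrt(-4 + 106) = sqrt(102)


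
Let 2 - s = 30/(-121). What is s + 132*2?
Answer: 32216/121 ≈ 266.25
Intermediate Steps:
s = 272/121 (s = 2 - 30/(-121) = 2 - 30*(-1)/121 = 2 - 1*(-30/121) = 2 + 30/121 = 272/121 ≈ 2.2479)
s + 132*2 = 272/121 + 132*2 = 272/121 + 264 = 32216/121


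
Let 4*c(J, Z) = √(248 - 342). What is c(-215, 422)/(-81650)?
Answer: -I*√94/326600 ≈ -2.9686e-5*I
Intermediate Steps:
c(J, Z) = I*√94/4 (c(J, Z) = √(248 - 342)/4 = √(-94)/4 = (I*√94)/4 = I*√94/4)
c(-215, 422)/(-81650) = (I*√94/4)/(-81650) = (I*√94/4)*(-1/81650) = -I*√94/326600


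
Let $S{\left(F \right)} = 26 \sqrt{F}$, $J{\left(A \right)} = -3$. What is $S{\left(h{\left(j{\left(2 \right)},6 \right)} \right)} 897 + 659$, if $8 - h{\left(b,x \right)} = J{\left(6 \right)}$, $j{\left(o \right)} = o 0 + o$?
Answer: $659 + 23322 \sqrt{11} \approx 78009.0$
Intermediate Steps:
$j{\left(o \right)} = o$ ($j{\left(o \right)} = 0 + o = o$)
$h{\left(b,x \right)} = 11$ ($h{\left(b,x \right)} = 8 - -3 = 8 + 3 = 11$)
$S{\left(h{\left(j{\left(2 \right)},6 \right)} \right)} 897 + 659 = 26 \sqrt{11} \cdot 897 + 659 = 23322 \sqrt{11} + 659 = 659 + 23322 \sqrt{11}$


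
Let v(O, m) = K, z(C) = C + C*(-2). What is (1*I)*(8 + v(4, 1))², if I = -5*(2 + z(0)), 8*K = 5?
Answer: -23805/32 ≈ -743.91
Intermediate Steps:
z(C) = -C (z(C) = C - 2*C = -C)
K = 5/8 (K = (⅛)*5 = 5/8 ≈ 0.62500)
v(O, m) = 5/8
I = -10 (I = -5*(2 - 1*0) = -5*(2 + 0) = -5*2 = -10)
(1*I)*(8 + v(4, 1))² = (1*(-10))*(8 + 5/8)² = -10*(69/8)² = -10*4761/64 = -23805/32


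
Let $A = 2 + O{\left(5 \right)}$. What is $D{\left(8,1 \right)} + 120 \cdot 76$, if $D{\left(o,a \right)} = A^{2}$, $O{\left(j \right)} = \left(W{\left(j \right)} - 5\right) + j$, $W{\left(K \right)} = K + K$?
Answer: $9264$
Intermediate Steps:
$W{\left(K \right)} = 2 K$
$O{\left(j \right)} = -5 + 3 j$ ($O{\left(j \right)} = \left(2 j - 5\right) + j = \left(-5 + 2 j\right) + j = -5 + 3 j$)
$A = 12$ ($A = 2 + \left(-5 + 3 \cdot 5\right) = 2 + \left(-5 + 15\right) = 2 + 10 = 12$)
$D{\left(o,a \right)} = 144$ ($D{\left(o,a \right)} = 12^{2} = 144$)
$D{\left(8,1 \right)} + 120 \cdot 76 = 144 + 120 \cdot 76 = 144 + 9120 = 9264$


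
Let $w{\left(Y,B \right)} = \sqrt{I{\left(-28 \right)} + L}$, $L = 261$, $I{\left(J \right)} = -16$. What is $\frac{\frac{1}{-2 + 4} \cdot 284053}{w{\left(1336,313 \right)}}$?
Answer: $\frac{40579 \sqrt{5}}{10} \approx 9073.7$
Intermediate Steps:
$w{\left(Y,B \right)} = 7 \sqrt{5}$ ($w{\left(Y,B \right)} = \sqrt{-16 + 261} = \sqrt{245} = 7 \sqrt{5}$)
$\frac{\frac{1}{-2 + 4} \cdot 284053}{w{\left(1336,313 \right)}} = \frac{\frac{1}{-2 + 4} \cdot 284053}{7 \sqrt{5}} = \frac{1}{2} \cdot 284053 \frac{\sqrt{5}}{35} = \frac{284053 \frac{\sqrt{5}}{35}}{2} = \frac{40579 \sqrt{5}}{10}$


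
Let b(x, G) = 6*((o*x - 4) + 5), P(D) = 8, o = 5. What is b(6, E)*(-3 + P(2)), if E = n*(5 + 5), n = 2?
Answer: 930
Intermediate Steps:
E = 20 (E = 2*(5 + 5) = 2*10 = 20)
b(x, G) = 6 + 30*x (b(x, G) = 6*((5*x - 4) + 5) = 6*((-4 + 5*x) + 5) = 6*(1 + 5*x) = 6 + 30*x)
b(6, E)*(-3 + P(2)) = (6 + 30*6)*(-3 + 8) = (6 + 180)*5 = 186*5 = 930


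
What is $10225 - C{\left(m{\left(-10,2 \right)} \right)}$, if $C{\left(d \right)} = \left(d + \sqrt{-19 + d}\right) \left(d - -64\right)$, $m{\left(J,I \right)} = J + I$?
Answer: $10673 - 168 i \sqrt{3} \approx 10673.0 - 290.98 i$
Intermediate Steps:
$m{\left(J,I \right)} = I + J$
$C{\left(d \right)} = \left(64 + d\right) \left(d + \sqrt{-19 + d}\right)$ ($C{\left(d \right)} = \left(d + \sqrt{-19 + d}\right) \left(d + 64\right) = \left(d + \sqrt{-19 + d}\right) \left(64 + d\right) = \left(64 + d\right) \left(d + \sqrt{-19 + d}\right)$)
$10225 - C{\left(m{\left(-10,2 \right)} \right)} = 10225 - \left(\left(2 - 10\right)^{2} + 64 \left(2 - 10\right) + 64 \sqrt{-19 + \left(2 - 10\right)} + \left(2 - 10\right) \sqrt{-19 + \left(2 - 10\right)}\right) = 10225 - \left(\left(-8\right)^{2} + 64 \left(-8\right) + 64 \sqrt{-19 - 8} - 8 \sqrt{-19 - 8}\right) = 10225 - \left(64 - 512 + 64 \sqrt{-27} - 8 \sqrt{-27}\right) = 10225 - \left(64 - 512 + 64 \cdot 3 i \sqrt{3} - 8 \cdot 3 i \sqrt{3}\right) = 10225 - \left(64 - 512 + 192 i \sqrt{3} - 24 i \sqrt{3}\right) = 10225 - \left(-448 + 168 i \sqrt{3}\right) = 10225 + \left(448 - 168 i \sqrt{3}\right) = 10673 - 168 i \sqrt{3}$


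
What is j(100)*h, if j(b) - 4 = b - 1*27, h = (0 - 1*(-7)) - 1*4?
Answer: 231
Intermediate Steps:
h = 3 (h = (0 + 7) - 4 = 7 - 4 = 3)
j(b) = -23 + b (j(b) = 4 + (b - 1*27) = 4 + (b - 27) = 4 + (-27 + b) = -23 + b)
j(100)*h = (-23 + 100)*3 = 77*3 = 231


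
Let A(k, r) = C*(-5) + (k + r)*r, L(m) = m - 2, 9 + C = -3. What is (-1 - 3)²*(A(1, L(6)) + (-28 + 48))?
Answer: 1600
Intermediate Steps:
C = -12 (C = -9 - 3 = -12)
L(m) = -2 + m
A(k, r) = 60 + r*(k + r) (A(k, r) = -12*(-5) + (k + r)*r = 60 + r*(k + r))
(-1 - 3)²*(A(1, L(6)) + (-28 + 48)) = (-1 - 3)²*((60 + (-2 + 6)² + 1*(-2 + 6)) + (-28 + 48)) = (-4)²*((60 + 4² + 1*4) + 20) = 16*((60 + 16 + 4) + 20) = 16*(80 + 20) = 16*100 = 1600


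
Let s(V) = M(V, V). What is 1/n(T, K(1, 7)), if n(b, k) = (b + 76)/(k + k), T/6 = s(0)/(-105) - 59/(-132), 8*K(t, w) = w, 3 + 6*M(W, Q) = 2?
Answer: 8085/363554 ≈ 0.022239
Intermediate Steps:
M(W, Q) = -⅙ (M(W, Q) = -½ + (⅙)*2 = -½ + ⅓ = -⅙)
K(t, w) = w/8
s(V) = -⅙
T = 6217/2310 (T = 6*(-⅙/(-105) - 59/(-132)) = 6*(-⅙*(-1/105) - 59*(-1/132)) = 6*(1/630 + 59/132) = 6*(6217/13860) = 6217/2310 ≈ 2.6913)
n(b, k) = (76 + b)/(2*k) (n(b, k) = (76 + b)/((2*k)) = (76 + b)*(1/(2*k)) = (76 + b)/(2*k))
1/n(T, K(1, 7)) = 1/((76 + 6217/2310)/(2*(((⅛)*7)))) = 1/((½)*(181777/2310)/(7/8)) = 1/((½)*(8/7)*(181777/2310)) = 1/(363554/8085) = 8085/363554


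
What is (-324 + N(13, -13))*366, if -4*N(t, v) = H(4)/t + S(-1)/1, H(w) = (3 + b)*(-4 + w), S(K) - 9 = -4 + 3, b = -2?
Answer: -119316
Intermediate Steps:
S(K) = 8 (S(K) = 9 + (-4 + 3) = 9 - 1 = 8)
H(w) = -4 + w (H(w) = (3 - 2)*(-4 + w) = 1*(-4 + w) = -4 + w)
N(t, v) = -2 (N(t, v) = -((-4 + 4)/t + 8/1)/4 = -(0/t + 8*1)/4 = -(0 + 8)/4 = -¼*8 = -2)
(-324 + N(13, -13))*366 = (-324 - 2)*366 = -326*366 = -119316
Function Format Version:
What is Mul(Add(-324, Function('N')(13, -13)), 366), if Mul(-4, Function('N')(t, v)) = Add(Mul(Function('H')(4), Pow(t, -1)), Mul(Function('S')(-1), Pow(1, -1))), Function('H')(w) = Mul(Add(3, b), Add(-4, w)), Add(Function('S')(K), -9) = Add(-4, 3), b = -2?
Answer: -119316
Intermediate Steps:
Function('S')(K) = 8 (Function('S')(K) = Add(9, Add(-4, 3)) = Add(9, -1) = 8)
Function('H')(w) = Add(-4, w) (Function('H')(w) = Mul(Add(3, -2), Add(-4, w)) = Mul(1, Add(-4, w)) = Add(-4, w))
Function('N')(t, v) = -2 (Function('N')(t, v) = Mul(Rational(-1, 4), Add(Mul(Add(-4, 4), Pow(t, -1)), Mul(8, Pow(1, -1)))) = Mul(Rational(-1, 4), Add(Mul(0, Pow(t, -1)), Mul(8, 1))) = Mul(Rational(-1, 4), Add(0, 8)) = Mul(Rational(-1, 4), 8) = -2)
Mul(Add(-324, Function('N')(13, -13)), 366) = Mul(Add(-324, -2), 366) = Mul(-326, 366) = -119316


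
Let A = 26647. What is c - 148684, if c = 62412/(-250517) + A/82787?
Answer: -3083637874268981/20739550879 ≈ -1.4868e+5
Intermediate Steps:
c = 1508624255/20739550879 (c = 62412/(-250517) + 26647/82787 = 62412*(-1/250517) + 26647*(1/82787) = -62412/250517 + 26647/82787 = 1508624255/20739550879 ≈ 0.072741)
c - 148684 = 1508624255/20739550879 - 148684 = -3083637874268981/20739550879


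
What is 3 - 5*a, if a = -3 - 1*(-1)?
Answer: 13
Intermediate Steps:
a = -2 (a = -3 + 1 = -2)
3 - 5*a = 3 - 5*(-2) = 3 + 10 = 13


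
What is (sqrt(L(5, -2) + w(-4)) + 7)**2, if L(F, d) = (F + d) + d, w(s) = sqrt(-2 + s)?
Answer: (7 + sqrt(1 + I*sqrt(6)))**2 ≈ 68.902 + 15.149*I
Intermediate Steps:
L(F, d) = F + 2*d
(sqrt(L(5, -2) + w(-4)) + 7)**2 = (sqrt((5 + 2*(-2)) + sqrt(-2 - 4)) + 7)**2 = (sqrt((5 - 4) + sqrt(-6)) + 7)**2 = (sqrt(1 + I*sqrt(6)) + 7)**2 = (7 + sqrt(1 + I*sqrt(6)))**2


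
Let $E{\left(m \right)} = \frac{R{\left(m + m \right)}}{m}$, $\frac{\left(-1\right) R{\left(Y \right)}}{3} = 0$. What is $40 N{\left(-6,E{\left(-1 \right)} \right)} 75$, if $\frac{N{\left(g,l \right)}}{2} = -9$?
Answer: $-54000$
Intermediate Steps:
$R{\left(Y \right)} = 0$ ($R{\left(Y \right)} = \left(-3\right) 0 = 0$)
$E{\left(m \right)} = 0$ ($E{\left(m \right)} = \frac{0}{m} = 0$)
$N{\left(g,l \right)} = -18$ ($N{\left(g,l \right)} = 2 \left(-9\right) = -18$)
$40 N{\left(-6,E{\left(-1 \right)} \right)} 75 = 40 \left(-18\right) 75 = \left(-720\right) 75 = -54000$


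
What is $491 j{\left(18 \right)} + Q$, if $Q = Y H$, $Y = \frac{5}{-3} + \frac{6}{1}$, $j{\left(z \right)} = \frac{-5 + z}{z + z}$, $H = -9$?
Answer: $\frac{4979}{36} \approx 138.31$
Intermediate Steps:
$j{\left(z \right)} = \frac{-5 + z}{2 z}$
$Y = \frac{13}{3}$ ($Y = 5 \left(- \frac{1}{3}\right) + 6 \cdot 1 = - \frac{5}{3} + 6 = \frac{13}{3} \approx 4.3333$)
$Q = -39$ ($Q = \frac{13}{3} \left(-9\right) = -39$)
$491 j{\left(18 \right)} + Q = 491 \frac{-5 + 18}{2 \cdot 18} - 39 = 491 \cdot \frac{1}{2} \cdot \frac{1}{18} \cdot 13 - 39 = 491 \cdot \frac{13}{36} - 39 = \frac{6383}{36} - 39 = \frac{4979}{36}$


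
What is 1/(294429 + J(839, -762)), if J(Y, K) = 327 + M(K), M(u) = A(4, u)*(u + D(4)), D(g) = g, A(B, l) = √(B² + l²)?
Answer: -73689/61686308176 - 379*√145165/61686308176 ≈ -3.5355e-6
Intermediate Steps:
M(u) = √(16 + u²)*(4 + u) (M(u) = √(4² + u²)*(u + 4) = √(16 + u²)*(4 + u))
J(Y, K) = 327 + √(16 + K²)*(4 + K)
1/(294429 + J(839, -762)) = 1/(294429 + (327 + √(16 + (-762)²)*(4 - 762))) = 1/(294429 + (327 + √(16 + 580644)*(-758))) = 1/(294429 + (327 + √580660*(-758))) = 1/(294429 + (327 + (2*√145165)*(-758))) = 1/(294429 + (327 - 1516*√145165)) = 1/(294756 - 1516*√145165)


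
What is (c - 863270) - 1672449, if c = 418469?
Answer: -2117250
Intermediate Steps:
(c - 863270) - 1672449 = (418469 - 863270) - 1672449 = -444801 - 1672449 = -2117250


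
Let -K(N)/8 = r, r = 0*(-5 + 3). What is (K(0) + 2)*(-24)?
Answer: -48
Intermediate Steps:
r = 0 (r = 0*(-2) = 0)
K(N) = 0 (K(N) = -8*0 = 0)
(K(0) + 2)*(-24) = (0 + 2)*(-24) = 2*(-24) = -48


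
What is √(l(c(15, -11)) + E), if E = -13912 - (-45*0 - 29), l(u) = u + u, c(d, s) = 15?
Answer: I*√13853 ≈ 117.7*I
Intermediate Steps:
l(u) = 2*u
E = -13883 (E = -13912 - (0 - 29) = -13912 - 1*(-29) = -13912 + 29 = -13883)
√(l(c(15, -11)) + E) = √(2*15 - 13883) = √(30 - 13883) = √(-13853) = I*√13853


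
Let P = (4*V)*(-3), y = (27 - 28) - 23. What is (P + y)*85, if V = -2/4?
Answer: -1530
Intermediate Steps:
V = -1/2 (V = -2*1/4 = -1/2 ≈ -0.50000)
y = -24 (y = -1 - 23 = -24)
P = 6 (P = (4*(-1/2))*(-3) = -2*(-3) = 6)
(P + y)*85 = (6 - 24)*85 = -18*85 = -1530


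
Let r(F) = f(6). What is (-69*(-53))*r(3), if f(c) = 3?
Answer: 10971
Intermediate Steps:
r(F) = 3
(-69*(-53))*r(3) = -69*(-53)*3 = 3657*3 = 10971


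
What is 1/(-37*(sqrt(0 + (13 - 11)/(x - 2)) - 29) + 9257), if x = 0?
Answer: 10330/106710269 + 37*I/106710269 ≈ 9.6804e-5 + 3.4673e-7*I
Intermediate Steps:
1/(-37*(sqrt(0 + (13 - 11)/(x - 2)) - 29) + 9257) = 1/(-37*(sqrt(0 + (13 - 11)/(0 - 2)) - 29) + 9257) = 1/(-37*(sqrt(0 + 2/(-2)) - 29) + 9257) = 1/(-37*(sqrt(0 + 2*(-1/2)) - 29) + 9257) = 1/(-37*(sqrt(0 - 1) - 29) + 9257) = 1/(-37*(sqrt(-1) - 29) + 9257) = 1/(-37*(I - 29) + 9257) = 1/(-37*(-29 + I) + 9257) = 1/((1073 - 37*I) + 9257) = 1/(10330 - 37*I) = (10330 + 37*I)/106710269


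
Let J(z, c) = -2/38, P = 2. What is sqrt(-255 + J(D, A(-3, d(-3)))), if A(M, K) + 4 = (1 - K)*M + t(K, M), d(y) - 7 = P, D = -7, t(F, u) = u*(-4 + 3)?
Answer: I*sqrt(92074)/19 ≈ 15.97*I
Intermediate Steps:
t(F, u) = -u (t(F, u) = u*(-1) = -u)
d(y) = 9 (d(y) = 7 + 2 = 9)
A(M, K) = -4 - M + M*(1 - K) (A(M, K) = -4 + ((1 - K)*M - M) = -4 + (M*(1 - K) - M) = -4 + (-M + M*(1 - K)) = -4 - M + M*(1 - K))
J(z, c) = -1/19 (J(z, c) = -2*1/38 = -1/19)
sqrt(-255 + J(D, A(-3, d(-3)))) = sqrt(-255 - 1/19) = sqrt(-4846/19) = I*sqrt(92074)/19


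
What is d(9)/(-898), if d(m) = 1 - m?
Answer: 4/449 ≈ 0.0089087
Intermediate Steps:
d(9)/(-898) = (1 - 1*9)/(-898) = (1 - 9)*(-1/898) = -8*(-1/898) = 4/449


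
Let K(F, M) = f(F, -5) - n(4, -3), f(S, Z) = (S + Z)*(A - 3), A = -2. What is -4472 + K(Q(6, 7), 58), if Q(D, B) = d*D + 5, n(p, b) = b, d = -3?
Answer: -4379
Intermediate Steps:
Q(D, B) = 5 - 3*D (Q(D, B) = -3*D + 5 = 5 - 3*D)
f(S, Z) = -5*S - 5*Z (f(S, Z) = (S + Z)*(-2 - 3) = (S + Z)*(-5) = -5*S - 5*Z)
K(F, M) = 28 - 5*F (K(F, M) = (-5*F - 5*(-5)) - 1*(-3) = (-5*F + 25) + 3 = (25 - 5*F) + 3 = 28 - 5*F)
-4472 + K(Q(6, 7), 58) = -4472 + (28 - 5*(5 - 3*6)) = -4472 + (28 - 5*(5 - 18)) = -4472 + (28 - 5*(-13)) = -4472 + (28 + 65) = -4472 + 93 = -4379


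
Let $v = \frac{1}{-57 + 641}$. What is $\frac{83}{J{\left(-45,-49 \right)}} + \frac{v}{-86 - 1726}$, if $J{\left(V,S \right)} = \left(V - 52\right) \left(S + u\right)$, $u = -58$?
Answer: $\frac{87820885}{10983140832} \approx 0.007996$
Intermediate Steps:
$v = \frac{1}{584} \approx 0.0017123$
$J{\left(V,S \right)} = \left(-58 + S\right) \left(-52 + V\right)$ ($J{\left(V,S \right)} = \left(V - 52\right) \left(S - 58\right) = \left(-52 + V\right) \left(-58 + S\right) = \left(-58 + S\right) \left(-52 + V\right)$)
$\frac{83}{J{\left(-45,-49 \right)}} + \frac{v}{-86 - 1726} = \frac{83}{3016 - -2610 - -2548 - -2205} + \frac{1}{584 \left(-86 - 1726\right)} = \frac{83}{3016 + 2610 + 2548 + 2205} + \frac{1}{584 \left(-1812\right)} = \frac{83}{10379} + \frac{1}{584} \left(- \frac{1}{1812}\right) = 83 \cdot \frac{1}{10379} - \frac{1}{1058208} = \frac{83}{10379} - \frac{1}{1058208} = \frac{87820885}{10983140832}$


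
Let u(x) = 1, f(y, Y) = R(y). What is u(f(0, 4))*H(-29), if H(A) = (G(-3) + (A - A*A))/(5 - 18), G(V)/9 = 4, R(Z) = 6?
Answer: 834/13 ≈ 64.154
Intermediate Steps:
f(y, Y) = 6
G(V) = 36 (G(V) = 9*4 = 36)
H(A) = -36/13 - A/13 + A²/13 (H(A) = (36 + (A - A*A))/(5 - 18) = (36 + (A - A²))/(-13) = (36 + A - A²)*(-1/13) = -36/13 - A/13 + A²/13)
u(f(0, 4))*H(-29) = 1*(-36/13 - 1/13*(-29) + (1/13)*(-29)²) = 1*(-36/13 + 29/13 + (1/13)*841) = 1*(-36/13 + 29/13 + 841/13) = 1*(834/13) = 834/13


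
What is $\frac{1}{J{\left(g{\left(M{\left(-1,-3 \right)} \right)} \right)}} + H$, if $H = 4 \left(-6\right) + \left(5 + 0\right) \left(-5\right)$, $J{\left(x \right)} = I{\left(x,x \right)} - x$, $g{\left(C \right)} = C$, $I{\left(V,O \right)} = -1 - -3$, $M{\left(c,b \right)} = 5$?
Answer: $- \frac{148}{3} \approx -49.333$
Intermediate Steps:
$I{\left(V,O \right)} = 2$ ($I{\left(V,O \right)} = -1 + 3 = 2$)
$J{\left(x \right)} = 2 - x$
$H = -49$ ($H = -24 + 5 \left(-5\right) = -24 - 25 = -49$)
$\frac{1}{J{\left(g{\left(M{\left(-1,-3 \right)} \right)} \right)}} + H = \frac{1}{2 - 5} - 49 = \frac{1}{-3} - 49 = - \frac{1}{3} - 49 = - \frac{148}{3}$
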